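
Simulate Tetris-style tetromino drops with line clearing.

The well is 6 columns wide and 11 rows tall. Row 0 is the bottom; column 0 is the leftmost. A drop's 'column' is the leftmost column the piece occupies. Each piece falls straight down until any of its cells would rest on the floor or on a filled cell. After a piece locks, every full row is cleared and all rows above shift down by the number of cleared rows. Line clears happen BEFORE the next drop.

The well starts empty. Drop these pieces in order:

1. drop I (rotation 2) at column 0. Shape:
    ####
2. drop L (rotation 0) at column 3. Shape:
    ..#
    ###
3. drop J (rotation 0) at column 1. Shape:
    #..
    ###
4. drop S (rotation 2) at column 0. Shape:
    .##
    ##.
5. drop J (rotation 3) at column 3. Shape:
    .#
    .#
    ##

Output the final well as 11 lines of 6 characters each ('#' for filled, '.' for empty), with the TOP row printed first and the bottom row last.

Answer: ......
......
......
......
......
.##.#.
##..#.
.#.##.
.###.#
...###
####..

Derivation:
Drop 1: I rot2 at col 0 lands with bottom-row=0; cleared 0 line(s) (total 0); column heights now [1 1 1 1 0 0], max=1
Drop 2: L rot0 at col 3 lands with bottom-row=1; cleared 0 line(s) (total 0); column heights now [1 1 1 2 2 3], max=3
Drop 3: J rot0 at col 1 lands with bottom-row=2; cleared 0 line(s) (total 0); column heights now [1 4 3 3 2 3], max=4
Drop 4: S rot2 at col 0 lands with bottom-row=4; cleared 0 line(s) (total 0); column heights now [5 6 6 3 2 3], max=6
Drop 5: J rot3 at col 3 lands with bottom-row=3; cleared 0 line(s) (total 0); column heights now [5 6 6 4 6 3], max=6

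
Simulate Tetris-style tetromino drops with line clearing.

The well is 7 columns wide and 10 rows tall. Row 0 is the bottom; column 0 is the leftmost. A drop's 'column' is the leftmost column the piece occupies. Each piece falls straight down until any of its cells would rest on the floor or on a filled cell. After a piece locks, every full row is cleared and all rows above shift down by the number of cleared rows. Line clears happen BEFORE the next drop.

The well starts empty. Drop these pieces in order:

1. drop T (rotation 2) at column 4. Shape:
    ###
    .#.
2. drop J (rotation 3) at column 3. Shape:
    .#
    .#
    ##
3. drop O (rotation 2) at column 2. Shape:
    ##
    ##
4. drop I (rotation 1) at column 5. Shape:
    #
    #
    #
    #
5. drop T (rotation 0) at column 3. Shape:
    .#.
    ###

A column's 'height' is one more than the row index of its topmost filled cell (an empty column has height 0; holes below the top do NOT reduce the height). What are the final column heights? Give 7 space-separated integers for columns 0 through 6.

Answer: 0 0 5 7 8 7 2

Derivation:
Drop 1: T rot2 at col 4 lands with bottom-row=0; cleared 0 line(s) (total 0); column heights now [0 0 0 0 2 2 2], max=2
Drop 2: J rot3 at col 3 lands with bottom-row=2; cleared 0 line(s) (total 0); column heights now [0 0 0 3 5 2 2], max=5
Drop 3: O rot2 at col 2 lands with bottom-row=3; cleared 0 line(s) (total 0); column heights now [0 0 5 5 5 2 2], max=5
Drop 4: I rot1 at col 5 lands with bottom-row=2; cleared 0 line(s) (total 0); column heights now [0 0 5 5 5 6 2], max=6
Drop 5: T rot0 at col 3 lands with bottom-row=6; cleared 0 line(s) (total 0); column heights now [0 0 5 7 8 7 2], max=8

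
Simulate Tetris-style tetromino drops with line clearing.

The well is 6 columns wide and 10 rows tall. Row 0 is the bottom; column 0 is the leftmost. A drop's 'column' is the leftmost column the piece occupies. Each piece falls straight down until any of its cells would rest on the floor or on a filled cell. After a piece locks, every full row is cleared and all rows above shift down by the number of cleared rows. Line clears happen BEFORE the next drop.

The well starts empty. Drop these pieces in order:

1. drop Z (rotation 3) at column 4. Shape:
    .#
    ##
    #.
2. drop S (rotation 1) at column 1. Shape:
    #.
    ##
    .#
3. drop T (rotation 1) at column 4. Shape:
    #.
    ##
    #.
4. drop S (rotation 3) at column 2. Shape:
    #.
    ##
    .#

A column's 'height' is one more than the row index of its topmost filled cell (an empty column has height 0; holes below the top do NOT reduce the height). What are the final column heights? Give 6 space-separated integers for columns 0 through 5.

Drop 1: Z rot3 at col 4 lands with bottom-row=0; cleared 0 line(s) (total 0); column heights now [0 0 0 0 2 3], max=3
Drop 2: S rot1 at col 1 lands with bottom-row=0; cleared 0 line(s) (total 0); column heights now [0 3 2 0 2 3], max=3
Drop 3: T rot1 at col 4 lands with bottom-row=2; cleared 0 line(s) (total 0); column heights now [0 3 2 0 5 4], max=5
Drop 4: S rot3 at col 2 lands with bottom-row=1; cleared 0 line(s) (total 0); column heights now [0 3 4 3 5 4], max=5

Answer: 0 3 4 3 5 4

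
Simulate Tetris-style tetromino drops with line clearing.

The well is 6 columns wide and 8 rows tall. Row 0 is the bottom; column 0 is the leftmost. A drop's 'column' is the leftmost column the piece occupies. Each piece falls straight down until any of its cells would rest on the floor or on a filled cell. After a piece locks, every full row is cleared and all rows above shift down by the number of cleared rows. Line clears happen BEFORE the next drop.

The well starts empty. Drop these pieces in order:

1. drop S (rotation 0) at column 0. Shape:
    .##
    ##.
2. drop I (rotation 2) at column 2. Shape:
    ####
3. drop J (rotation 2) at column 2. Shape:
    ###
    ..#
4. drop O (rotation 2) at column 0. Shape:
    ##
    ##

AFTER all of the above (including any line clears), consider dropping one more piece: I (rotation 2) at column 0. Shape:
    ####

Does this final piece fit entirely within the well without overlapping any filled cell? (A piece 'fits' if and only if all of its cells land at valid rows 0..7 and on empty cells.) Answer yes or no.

Answer: yes

Derivation:
Drop 1: S rot0 at col 0 lands with bottom-row=0; cleared 0 line(s) (total 0); column heights now [1 2 2 0 0 0], max=2
Drop 2: I rot2 at col 2 lands with bottom-row=2; cleared 0 line(s) (total 0); column heights now [1 2 3 3 3 3], max=3
Drop 3: J rot2 at col 2 lands with bottom-row=3; cleared 0 line(s) (total 0); column heights now [1 2 5 5 5 3], max=5
Drop 4: O rot2 at col 0 lands with bottom-row=2; cleared 1 line(s) (total 1); column heights now [3 3 4 4 4 0], max=4
Test piece I rot2 at col 0 (width 4): heights before test = [3 3 4 4 4 0]; fits = True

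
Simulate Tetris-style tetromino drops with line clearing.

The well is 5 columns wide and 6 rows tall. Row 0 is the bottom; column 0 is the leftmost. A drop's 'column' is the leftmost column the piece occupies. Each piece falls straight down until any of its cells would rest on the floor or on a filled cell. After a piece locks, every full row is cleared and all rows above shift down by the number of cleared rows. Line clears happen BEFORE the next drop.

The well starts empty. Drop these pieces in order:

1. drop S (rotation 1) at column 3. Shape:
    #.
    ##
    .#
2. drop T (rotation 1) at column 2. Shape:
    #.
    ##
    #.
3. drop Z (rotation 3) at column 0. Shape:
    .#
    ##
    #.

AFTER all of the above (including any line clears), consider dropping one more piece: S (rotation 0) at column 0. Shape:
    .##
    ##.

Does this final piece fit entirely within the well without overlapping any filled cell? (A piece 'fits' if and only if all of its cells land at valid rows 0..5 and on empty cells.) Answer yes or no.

Answer: yes

Derivation:
Drop 1: S rot1 at col 3 lands with bottom-row=0; cleared 0 line(s) (total 0); column heights now [0 0 0 3 2], max=3
Drop 2: T rot1 at col 2 lands with bottom-row=2; cleared 0 line(s) (total 0); column heights now [0 0 5 4 2], max=5
Drop 3: Z rot3 at col 0 lands with bottom-row=0; cleared 0 line(s) (total 0); column heights now [2 3 5 4 2], max=5
Test piece S rot0 at col 0 (width 3): heights before test = [2 3 5 4 2]; fits = True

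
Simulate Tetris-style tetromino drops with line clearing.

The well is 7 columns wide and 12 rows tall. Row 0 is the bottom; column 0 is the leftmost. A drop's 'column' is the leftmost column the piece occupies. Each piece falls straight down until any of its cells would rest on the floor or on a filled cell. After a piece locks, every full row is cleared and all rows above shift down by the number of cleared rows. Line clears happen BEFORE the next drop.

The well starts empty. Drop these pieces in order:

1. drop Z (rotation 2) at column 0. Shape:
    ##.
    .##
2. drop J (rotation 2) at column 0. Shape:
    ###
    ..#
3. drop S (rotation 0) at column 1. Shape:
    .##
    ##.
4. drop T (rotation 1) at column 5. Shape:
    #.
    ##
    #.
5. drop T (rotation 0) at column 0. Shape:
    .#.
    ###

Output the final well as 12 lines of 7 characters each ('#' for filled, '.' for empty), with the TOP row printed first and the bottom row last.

Answer: .......
.......
.......
.......
.......
.#.....
###....
..##...
.##....
###..#.
###..##
.##..#.

Derivation:
Drop 1: Z rot2 at col 0 lands with bottom-row=0; cleared 0 line(s) (total 0); column heights now [2 2 1 0 0 0 0], max=2
Drop 2: J rot2 at col 0 lands with bottom-row=1; cleared 0 line(s) (total 0); column heights now [3 3 3 0 0 0 0], max=3
Drop 3: S rot0 at col 1 lands with bottom-row=3; cleared 0 line(s) (total 0); column heights now [3 4 5 5 0 0 0], max=5
Drop 4: T rot1 at col 5 lands with bottom-row=0; cleared 0 line(s) (total 0); column heights now [3 4 5 5 0 3 2], max=5
Drop 5: T rot0 at col 0 lands with bottom-row=5; cleared 0 line(s) (total 0); column heights now [6 7 6 5 0 3 2], max=7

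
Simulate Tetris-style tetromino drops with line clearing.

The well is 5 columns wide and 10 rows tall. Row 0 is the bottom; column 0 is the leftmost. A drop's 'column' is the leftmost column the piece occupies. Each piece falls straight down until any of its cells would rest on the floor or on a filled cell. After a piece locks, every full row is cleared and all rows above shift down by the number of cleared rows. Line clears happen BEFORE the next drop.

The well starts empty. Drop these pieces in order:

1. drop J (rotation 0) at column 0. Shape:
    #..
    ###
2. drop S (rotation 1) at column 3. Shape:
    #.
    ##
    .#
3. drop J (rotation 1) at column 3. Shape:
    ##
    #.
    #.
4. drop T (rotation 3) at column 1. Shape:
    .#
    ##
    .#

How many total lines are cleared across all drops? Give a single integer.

Drop 1: J rot0 at col 0 lands with bottom-row=0; cleared 0 line(s) (total 0); column heights now [2 1 1 0 0], max=2
Drop 2: S rot1 at col 3 lands with bottom-row=0; cleared 0 line(s) (total 0); column heights now [2 1 1 3 2], max=3
Drop 3: J rot1 at col 3 lands with bottom-row=3; cleared 0 line(s) (total 0); column heights now [2 1 1 6 6], max=6
Drop 4: T rot3 at col 1 lands with bottom-row=1; cleared 0 line(s) (total 0); column heights now [2 3 4 6 6], max=6

Answer: 0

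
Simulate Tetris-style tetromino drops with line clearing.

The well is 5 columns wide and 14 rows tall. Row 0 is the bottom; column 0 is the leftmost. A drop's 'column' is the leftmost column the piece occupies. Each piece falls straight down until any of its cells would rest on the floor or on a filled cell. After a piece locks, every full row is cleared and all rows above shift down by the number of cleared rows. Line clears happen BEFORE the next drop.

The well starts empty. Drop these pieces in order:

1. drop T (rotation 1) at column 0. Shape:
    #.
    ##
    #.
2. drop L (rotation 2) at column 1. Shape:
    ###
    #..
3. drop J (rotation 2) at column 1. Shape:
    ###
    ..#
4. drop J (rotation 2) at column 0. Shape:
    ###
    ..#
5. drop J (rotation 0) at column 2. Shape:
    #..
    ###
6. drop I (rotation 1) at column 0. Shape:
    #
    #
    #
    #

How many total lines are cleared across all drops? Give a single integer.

Answer: 0

Derivation:
Drop 1: T rot1 at col 0 lands with bottom-row=0; cleared 0 line(s) (total 0); column heights now [3 2 0 0 0], max=3
Drop 2: L rot2 at col 1 lands with bottom-row=2; cleared 0 line(s) (total 0); column heights now [3 4 4 4 0], max=4
Drop 3: J rot2 at col 1 lands with bottom-row=4; cleared 0 line(s) (total 0); column heights now [3 6 6 6 0], max=6
Drop 4: J rot2 at col 0 lands with bottom-row=6; cleared 0 line(s) (total 0); column heights now [8 8 8 6 0], max=8
Drop 5: J rot0 at col 2 lands with bottom-row=8; cleared 0 line(s) (total 0); column heights now [8 8 10 9 9], max=10
Drop 6: I rot1 at col 0 lands with bottom-row=8; cleared 0 line(s) (total 0); column heights now [12 8 10 9 9], max=12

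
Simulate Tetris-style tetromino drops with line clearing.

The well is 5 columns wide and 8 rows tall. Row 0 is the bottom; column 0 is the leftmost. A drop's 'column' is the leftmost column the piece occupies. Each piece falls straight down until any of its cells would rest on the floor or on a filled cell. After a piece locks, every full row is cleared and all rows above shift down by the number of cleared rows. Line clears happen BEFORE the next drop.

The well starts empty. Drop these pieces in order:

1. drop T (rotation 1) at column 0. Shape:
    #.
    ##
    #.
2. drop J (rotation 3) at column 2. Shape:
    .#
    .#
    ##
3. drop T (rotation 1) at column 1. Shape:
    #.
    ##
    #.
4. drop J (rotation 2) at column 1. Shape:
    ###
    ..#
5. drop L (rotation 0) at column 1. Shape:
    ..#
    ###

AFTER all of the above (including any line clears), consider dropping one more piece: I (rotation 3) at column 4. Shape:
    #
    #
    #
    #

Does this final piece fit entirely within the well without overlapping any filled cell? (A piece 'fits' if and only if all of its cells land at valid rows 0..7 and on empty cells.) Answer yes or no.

Answer: yes

Derivation:
Drop 1: T rot1 at col 0 lands with bottom-row=0; cleared 0 line(s) (total 0); column heights now [3 2 0 0 0], max=3
Drop 2: J rot3 at col 2 lands with bottom-row=0; cleared 0 line(s) (total 0); column heights now [3 2 1 3 0], max=3
Drop 3: T rot1 at col 1 lands with bottom-row=2; cleared 0 line(s) (total 0); column heights now [3 5 4 3 0], max=5
Drop 4: J rot2 at col 1 lands with bottom-row=4; cleared 0 line(s) (total 0); column heights now [3 6 6 6 0], max=6
Drop 5: L rot0 at col 1 lands with bottom-row=6; cleared 0 line(s) (total 0); column heights now [3 7 7 8 0], max=8
Test piece I rot3 at col 4 (width 1): heights before test = [3 7 7 8 0]; fits = True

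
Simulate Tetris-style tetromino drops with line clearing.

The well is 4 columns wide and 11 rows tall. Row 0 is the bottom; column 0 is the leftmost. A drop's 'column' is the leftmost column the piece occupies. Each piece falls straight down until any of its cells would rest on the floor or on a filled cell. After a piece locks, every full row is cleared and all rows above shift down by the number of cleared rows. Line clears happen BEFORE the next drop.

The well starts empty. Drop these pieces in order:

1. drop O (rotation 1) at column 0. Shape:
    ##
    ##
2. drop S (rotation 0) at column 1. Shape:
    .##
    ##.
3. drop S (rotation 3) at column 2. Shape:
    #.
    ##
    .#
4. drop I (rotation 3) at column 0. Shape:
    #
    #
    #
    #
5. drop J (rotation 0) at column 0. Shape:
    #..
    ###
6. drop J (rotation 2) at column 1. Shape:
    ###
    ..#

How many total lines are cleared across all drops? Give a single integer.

Drop 1: O rot1 at col 0 lands with bottom-row=0; cleared 0 line(s) (total 0); column heights now [2 2 0 0], max=2
Drop 2: S rot0 at col 1 lands with bottom-row=2; cleared 0 line(s) (total 0); column heights now [2 3 4 4], max=4
Drop 3: S rot3 at col 2 lands with bottom-row=4; cleared 0 line(s) (total 0); column heights now [2 3 7 6], max=7
Drop 4: I rot3 at col 0 lands with bottom-row=2; cleared 0 line(s) (total 0); column heights now [6 3 7 6], max=7
Drop 5: J rot0 at col 0 lands with bottom-row=7; cleared 0 line(s) (total 0); column heights now [9 8 8 6], max=9
Drop 6: J rot2 at col 1 lands with bottom-row=7; cleared 2 line(s) (total 2); column heights now [6 3 7 6], max=7

Answer: 2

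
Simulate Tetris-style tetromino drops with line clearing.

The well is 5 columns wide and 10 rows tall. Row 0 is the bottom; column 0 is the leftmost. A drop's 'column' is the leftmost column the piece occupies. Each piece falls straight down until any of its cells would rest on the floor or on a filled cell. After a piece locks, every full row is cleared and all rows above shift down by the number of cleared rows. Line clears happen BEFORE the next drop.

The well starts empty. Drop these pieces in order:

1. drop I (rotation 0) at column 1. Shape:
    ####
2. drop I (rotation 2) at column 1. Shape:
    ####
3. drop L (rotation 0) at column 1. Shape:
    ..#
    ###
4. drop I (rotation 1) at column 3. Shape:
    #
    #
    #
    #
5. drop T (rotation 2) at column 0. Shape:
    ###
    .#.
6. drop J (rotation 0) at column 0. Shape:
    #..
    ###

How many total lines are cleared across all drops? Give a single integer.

Answer: 0

Derivation:
Drop 1: I rot0 at col 1 lands with bottom-row=0; cleared 0 line(s) (total 0); column heights now [0 1 1 1 1], max=1
Drop 2: I rot2 at col 1 lands with bottom-row=1; cleared 0 line(s) (total 0); column heights now [0 2 2 2 2], max=2
Drop 3: L rot0 at col 1 lands with bottom-row=2; cleared 0 line(s) (total 0); column heights now [0 3 3 4 2], max=4
Drop 4: I rot1 at col 3 lands with bottom-row=4; cleared 0 line(s) (total 0); column heights now [0 3 3 8 2], max=8
Drop 5: T rot2 at col 0 lands with bottom-row=3; cleared 0 line(s) (total 0); column heights now [5 5 5 8 2], max=8
Drop 6: J rot0 at col 0 lands with bottom-row=5; cleared 0 line(s) (total 0); column heights now [7 6 6 8 2], max=8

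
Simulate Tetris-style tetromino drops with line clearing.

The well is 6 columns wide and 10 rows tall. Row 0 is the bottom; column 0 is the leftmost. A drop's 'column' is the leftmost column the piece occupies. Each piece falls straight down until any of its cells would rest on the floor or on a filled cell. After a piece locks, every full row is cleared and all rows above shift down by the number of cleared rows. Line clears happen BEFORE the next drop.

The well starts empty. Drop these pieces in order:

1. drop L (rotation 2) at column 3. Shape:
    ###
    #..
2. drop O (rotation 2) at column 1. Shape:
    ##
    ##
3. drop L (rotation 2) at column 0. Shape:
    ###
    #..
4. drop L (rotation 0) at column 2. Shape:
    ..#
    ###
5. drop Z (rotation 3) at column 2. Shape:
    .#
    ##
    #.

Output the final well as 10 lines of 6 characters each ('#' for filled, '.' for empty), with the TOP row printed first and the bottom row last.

Drop 1: L rot2 at col 3 lands with bottom-row=0; cleared 0 line(s) (total 0); column heights now [0 0 0 2 2 2], max=2
Drop 2: O rot2 at col 1 lands with bottom-row=0; cleared 0 line(s) (total 0); column heights now [0 2 2 2 2 2], max=2
Drop 3: L rot2 at col 0 lands with bottom-row=1; cleared 1 line(s) (total 1); column heights now [2 2 2 1 0 0], max=2
Drop 4: L rot0 at col 2 lands with bottom-row=2; cleared 0 line(s) (total 1); column heights now [2 2 3 3 4 0], max=4
Drop 5: Z rot3 at col 2 lands with bottom-row=3; cleared 0 line(s) (total 1); column heights now [2 2 5 6 4 0], max=6

Answer: ......
......
......
......
...#..
..##..
..#.#.
..###.
###...
.###..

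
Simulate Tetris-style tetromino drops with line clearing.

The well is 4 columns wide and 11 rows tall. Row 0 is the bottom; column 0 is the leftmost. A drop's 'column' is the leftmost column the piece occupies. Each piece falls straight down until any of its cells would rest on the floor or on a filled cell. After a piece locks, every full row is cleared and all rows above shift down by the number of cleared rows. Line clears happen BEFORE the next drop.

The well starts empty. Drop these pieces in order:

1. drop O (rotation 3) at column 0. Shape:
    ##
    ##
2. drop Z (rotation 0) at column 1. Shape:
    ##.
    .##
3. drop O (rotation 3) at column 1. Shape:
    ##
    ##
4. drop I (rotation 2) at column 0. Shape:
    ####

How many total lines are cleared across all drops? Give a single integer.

Drop 1: O rot3 at col 0 lands with bottom-row=0; cleared 0 line(s) (total 0); column heights now [2 2 0 0], max=2
Drop 2: Z rot0 at col 1 lands with bottom-row=1; cleared 1 line(s) (total 1); column heights now [1 2 2 0], max=2
Drop 3: O rot3 at col 1 lands with bottom-row=2; cleared 0 line(s) (total 1); column heights now [1 4 4 0], max=4
Drop 4: I rot2 at col 0 lands with bottom-row=4; cleared 1 line(s) (total 2); column heights now [1 4 4 0], max=4

Answer: 2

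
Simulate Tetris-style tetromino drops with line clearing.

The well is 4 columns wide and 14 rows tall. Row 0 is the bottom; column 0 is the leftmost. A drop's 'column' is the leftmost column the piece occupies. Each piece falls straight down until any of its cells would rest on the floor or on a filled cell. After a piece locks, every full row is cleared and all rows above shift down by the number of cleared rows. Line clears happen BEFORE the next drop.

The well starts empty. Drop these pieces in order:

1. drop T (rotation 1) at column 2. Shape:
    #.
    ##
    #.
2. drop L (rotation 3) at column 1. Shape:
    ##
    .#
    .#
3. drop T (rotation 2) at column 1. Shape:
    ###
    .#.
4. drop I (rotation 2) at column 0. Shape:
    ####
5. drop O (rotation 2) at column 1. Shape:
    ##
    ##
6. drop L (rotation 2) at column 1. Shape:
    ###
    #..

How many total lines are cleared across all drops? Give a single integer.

Drop 1: T rot1 at col 2 lands with bottom-row=0; cleared 0 line(s) (total 0); column heights now [0 0 3 2], max=3
Drop 2: L rot3 at col 1 lands with bottom-row=3; cleared 0 line(s) (total 0); column heights now [0 6 6 2], max=6
Drop 3: T rot2 at col 1 lands with bottom-row=6; cleared 0 line(s) (total 0); column heights now [0 8 8 8], max=8
Drop 4: I rot2 at col 0 lands with bottom-row=8; cleared 1 line(s) (total 1); column heights now [0 8 8 8], max=8
Drop 5: O rot2 at col 1 lands with bottom-row=8; cleared 0 line(s) (total 1); column heights now [0 10 10 8], max=10
Drop 6: L rot2 at col 1 lands with bottom-row=10; cleared 0 line(s) (total 1); column heights now [0 12 12 12], max=12

Answer: 1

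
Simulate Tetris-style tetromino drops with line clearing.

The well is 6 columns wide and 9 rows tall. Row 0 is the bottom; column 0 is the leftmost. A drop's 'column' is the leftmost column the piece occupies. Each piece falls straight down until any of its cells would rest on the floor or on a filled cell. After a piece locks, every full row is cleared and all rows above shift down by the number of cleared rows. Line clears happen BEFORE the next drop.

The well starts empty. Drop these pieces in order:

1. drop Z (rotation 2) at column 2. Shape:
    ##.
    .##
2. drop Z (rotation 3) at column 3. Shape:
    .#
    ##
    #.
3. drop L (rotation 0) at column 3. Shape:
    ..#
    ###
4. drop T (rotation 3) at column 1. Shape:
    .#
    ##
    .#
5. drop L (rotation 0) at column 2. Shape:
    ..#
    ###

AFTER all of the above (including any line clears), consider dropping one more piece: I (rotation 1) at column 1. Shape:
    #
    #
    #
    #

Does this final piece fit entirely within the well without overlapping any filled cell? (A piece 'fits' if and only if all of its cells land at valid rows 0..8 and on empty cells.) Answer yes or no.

Answer: yes

Derivation:
Drop 1: Z rot2 at col 2 lands with bottom-row=0; cleared 0 line(s) (total 0); column heights now [0 0 2 2 1 0], max=2
Drop 2: Z rot3 at col 3 lands with bottom-row=2; cleared 0 line(s) (total 0); column heights now [0 0 2 4 5 0], max=5
Drop 3: L rot0 at col 3 lands with bottom-row=5; cleared 0 line(s) (total 0); column heights now [0 0 2 6 6 7], max=7
Drop 4: T rot3 at col 1 lands with bottom-row=2; cleared 0 line(s) (total 0); column heights now [0 4 5 6 6 7], max=7
Drop 5: L rot0 at col 2 lands with bottom-row=6; cleared 0 line(s) (total 0); column heights now [0 4 7 7 8 7], max=8
Test piece I rot1 at col 1 (width 1): heights before test = [0 4 7 7 8 7]; fits = True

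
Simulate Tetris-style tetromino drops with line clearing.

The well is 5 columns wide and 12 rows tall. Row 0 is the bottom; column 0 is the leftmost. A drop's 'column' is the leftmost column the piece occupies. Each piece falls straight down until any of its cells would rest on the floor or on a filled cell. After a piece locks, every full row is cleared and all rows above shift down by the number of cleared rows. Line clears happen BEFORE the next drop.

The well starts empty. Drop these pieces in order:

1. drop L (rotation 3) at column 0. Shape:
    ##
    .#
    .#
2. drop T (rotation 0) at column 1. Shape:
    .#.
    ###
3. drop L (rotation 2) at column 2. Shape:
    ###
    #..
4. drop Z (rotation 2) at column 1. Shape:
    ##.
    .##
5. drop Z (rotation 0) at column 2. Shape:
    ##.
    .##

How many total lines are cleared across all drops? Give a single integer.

Answer: 0

Derivation:
Drop 1: L rot3 at col 0 lands with bottom-row=0; cleared 0 line(s) (total 0); column heights now [3 3 0 0 0], max=3
Drop 2: T rot0 at col 1 lands with bottom-row=3; cleared 0 line(s) (total 0); column heights now [3 4 5 4 0], max=5
Drop 3: L rot2 at col 2 lands with bottom-row=5; cleared 0 line(s) (total 0); column heights now [3 4 7 7 7], max=7
Drop 4: Z rot2 at col 1 lands with bottom-row=7; cleared 0 line(s) (total 0); column heights now [3 9 9 8 7], max=9
Drop 5: Z rot0 at col 2 lands with bottom-row=8; cleared 0 line(s) (total 0); column heights now [3 9 10 10 9], max=10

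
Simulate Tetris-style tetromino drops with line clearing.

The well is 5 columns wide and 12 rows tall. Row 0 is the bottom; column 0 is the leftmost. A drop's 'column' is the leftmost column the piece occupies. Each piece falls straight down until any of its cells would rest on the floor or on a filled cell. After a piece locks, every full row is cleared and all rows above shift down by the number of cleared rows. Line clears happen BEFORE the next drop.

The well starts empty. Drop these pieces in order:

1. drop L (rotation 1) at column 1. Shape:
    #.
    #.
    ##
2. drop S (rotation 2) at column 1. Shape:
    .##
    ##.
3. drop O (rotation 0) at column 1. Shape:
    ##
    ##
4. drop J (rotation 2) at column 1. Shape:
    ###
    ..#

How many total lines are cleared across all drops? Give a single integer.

Answer: 0

Derivation:
Drop 1: L rot1 at col 1 lands with bottom-row=0; cleared 0 line(s) (total 0); column heights now [0 3 1 0 0], max=3
Drop 2: S rot2 at col 1 lands with bottom-row=3; cleared 0 line(s) (total 0); column heights now [0 4 5 5 0], max=5
Drop 3: O rot0 at col 1 lands with bottom-row=5; cleared 0 line(s) (total 0); column heights now [0 7 7 5 0], max=7
Drop 4: J rot2 at col 1 lands with bottom-row=6; cleared 0 line(s) (total 0); column heights now [0 8 8 8 0], max=8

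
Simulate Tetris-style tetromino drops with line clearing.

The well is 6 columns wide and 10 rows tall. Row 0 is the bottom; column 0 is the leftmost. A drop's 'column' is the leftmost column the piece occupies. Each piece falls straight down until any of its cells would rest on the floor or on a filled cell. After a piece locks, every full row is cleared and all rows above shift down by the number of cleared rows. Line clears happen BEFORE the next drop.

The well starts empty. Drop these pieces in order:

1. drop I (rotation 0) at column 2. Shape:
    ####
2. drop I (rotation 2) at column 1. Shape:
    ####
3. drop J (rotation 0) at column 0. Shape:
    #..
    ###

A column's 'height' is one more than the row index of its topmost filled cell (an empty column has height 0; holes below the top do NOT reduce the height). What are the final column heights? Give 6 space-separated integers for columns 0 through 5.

Drop 1: I rot0 at col 2 lands with bottom-row=0; cleared 0 line(s) (total 0); column heights now [0 0 1 1 1 1], max=1
Drop 2: I rot2 at col 1 lands with bottom-row=1; cleared 0 line(s) (total 0); column heights now [0 2 2 2 2 1], max=2
Drop 3: J rot0 at col 0 lands with bottom-row=2; cleared 0 line(s) (total 0); column heights now [4 3 3 2 2 1], max=4

Answer: 4 3 3 2 2 1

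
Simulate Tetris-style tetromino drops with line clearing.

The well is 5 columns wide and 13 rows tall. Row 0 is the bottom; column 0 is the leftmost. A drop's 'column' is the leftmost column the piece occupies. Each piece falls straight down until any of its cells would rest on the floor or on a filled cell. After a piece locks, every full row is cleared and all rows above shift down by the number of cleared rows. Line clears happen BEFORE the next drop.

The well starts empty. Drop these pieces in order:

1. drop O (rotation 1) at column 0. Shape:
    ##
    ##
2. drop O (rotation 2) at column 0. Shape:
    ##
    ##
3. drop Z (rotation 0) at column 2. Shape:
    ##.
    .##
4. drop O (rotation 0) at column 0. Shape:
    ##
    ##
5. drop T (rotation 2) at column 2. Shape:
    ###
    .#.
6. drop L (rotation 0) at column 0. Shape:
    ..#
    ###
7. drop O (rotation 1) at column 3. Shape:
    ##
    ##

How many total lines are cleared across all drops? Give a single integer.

Drop 1: O rot1 at col 0 lands with bottom-row=0; cleared 0 line(s) (total 0); column heights now [2 2 0 0 0], max=2
Drop 2: O rot2 at col 0 lands with bottom-row=2; cleared 0 line(s) (total 0); column heights now [4 4 0 0 0], max=4
Drop 3: Z rot0 at col 2 lands with bottom-row=0; cleared 0 line(s) (total 0); column heights now [4 4 2 2 1], max=4
Drop 4: O rot0 at col 0 lands with bottom-row=4; cleared 0 line(s) (total 0); column heights now [6 6 2 2 1], max=6
Drop 5: T rot2 at col 2 lands with bottom-row=2; cleared 1 line(s) (total 1); column heights now [5 5 2 3 1], max=5
Drop 6: L rot0 at col 0 lands with bottom-row=5; cleared 0 line(s) (total 1); column heights now [6 6 7 3 1], max=7
Drop 7: O rot1 at col 3 lands with bottom-row=3; cleared 0 line(s) (total 1); column heights now [6 6 7 5 5], max=7

Answer: 1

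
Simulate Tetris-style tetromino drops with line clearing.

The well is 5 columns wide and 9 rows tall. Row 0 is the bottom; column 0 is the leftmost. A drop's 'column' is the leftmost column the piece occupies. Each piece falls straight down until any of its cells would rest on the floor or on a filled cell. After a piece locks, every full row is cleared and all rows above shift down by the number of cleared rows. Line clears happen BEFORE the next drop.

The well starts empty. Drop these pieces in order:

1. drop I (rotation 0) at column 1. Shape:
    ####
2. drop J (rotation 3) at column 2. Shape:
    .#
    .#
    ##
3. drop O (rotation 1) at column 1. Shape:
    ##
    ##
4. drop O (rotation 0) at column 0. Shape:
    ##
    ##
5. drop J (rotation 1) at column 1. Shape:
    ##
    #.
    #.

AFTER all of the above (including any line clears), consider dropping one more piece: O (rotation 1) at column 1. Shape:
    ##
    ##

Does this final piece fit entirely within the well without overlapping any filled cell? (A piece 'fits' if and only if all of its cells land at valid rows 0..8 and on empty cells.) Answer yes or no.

Drop 1: I rot0 at col 1 lands with bottom-row=0; cleared 0 line(s) (total 0); column heights now [0 1 1 1 1], max=1
Drop 2: J rot3 at col 2 lands with bottom-row=1; cleared 0 line(s) (total 0); column heights now [0 1 2 4 1], max=4
Drop 3: O rot1 at col 1 lands with bottom-row=2; cleared 0 line(s) (total 0); column heights now [0 4 4 4 1], max=4
Drop 4: O rot0 at col 0 lands with bottom-row=4; cleared 0 line(s) (total 0); column heights now [6 6 4 4 1], max=6
Drop 5: J rot1 at col 1 lands with bottom-row=6; cleared 0 line(s) (total 0); column heights now [6 9 9 4 1], max=9
Test piece O rot1 at col 1 (width 2): heights before test = [6 9 9 4 1]; fits = False

Answer: no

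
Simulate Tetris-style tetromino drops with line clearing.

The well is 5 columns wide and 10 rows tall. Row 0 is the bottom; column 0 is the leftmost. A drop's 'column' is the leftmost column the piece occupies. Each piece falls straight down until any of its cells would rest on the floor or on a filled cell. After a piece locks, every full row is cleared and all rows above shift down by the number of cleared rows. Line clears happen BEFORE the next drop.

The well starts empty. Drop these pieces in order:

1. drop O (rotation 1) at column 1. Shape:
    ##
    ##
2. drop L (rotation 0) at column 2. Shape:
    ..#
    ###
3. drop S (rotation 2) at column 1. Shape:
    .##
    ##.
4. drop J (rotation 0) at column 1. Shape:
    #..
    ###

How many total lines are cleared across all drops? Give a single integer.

Answer: 0

Derivation:
Drop 1: O rot1 at col 1 lands with bottom-row=0; cleared 0 line(s) (total 0); column heights now [0 2 2 0 0], max=2
Drop 2: L rot0 at col 2 lands with bottom-row=2; cleared 0 line(s) (total 0); column heights now [0 2 3 3 4], max=4
Drop 3: S rot2 at col 1 lands with bottom-row=3; cleared 0 line(s) (total 0); column heights now [0 4 5 5 4], max=5
Drop 4: J rot0 at col 1 lands with bottom-row=5; cleared 0 line(s) (total 0); column heights now [0 7 6 6 4], max=7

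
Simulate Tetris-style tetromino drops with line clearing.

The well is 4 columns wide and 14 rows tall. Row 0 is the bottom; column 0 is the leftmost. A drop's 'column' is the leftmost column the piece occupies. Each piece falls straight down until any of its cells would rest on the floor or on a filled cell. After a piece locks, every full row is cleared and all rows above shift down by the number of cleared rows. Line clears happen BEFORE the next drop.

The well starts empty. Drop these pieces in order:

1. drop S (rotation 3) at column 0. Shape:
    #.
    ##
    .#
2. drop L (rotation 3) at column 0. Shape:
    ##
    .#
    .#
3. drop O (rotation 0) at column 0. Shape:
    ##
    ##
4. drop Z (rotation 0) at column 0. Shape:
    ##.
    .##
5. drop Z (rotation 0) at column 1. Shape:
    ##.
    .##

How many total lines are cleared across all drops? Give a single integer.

Answer: 1

Derivation:
Drop 1: S rot3 at col 0 lands with bottom-row=0; cleared 0 line(s) (total 0); column heights now [3 2 0 0], max=3
Drop 2: L rot3 at col 0 lands with bottom-row=2; cleared 0 line(s) (total 0); column heights now [5 5 0 0], max=5
Drop 3: O rot0 at col 0 lands with bottom-row=5; cleared 0 line(s) (total 0); column heights now [7 7 0 0], max=7
Drop 4: Z rot0 at col 0 lands with bottom-row=7; cleared 0 line(s) (total 0); column heights now [9 9 8 0], max=9
Drop 5: Z rot0 at col 1 lands with bottom-row=8; cleared 1 line(s) (total 1); column heights now [7 9 9 0], max=9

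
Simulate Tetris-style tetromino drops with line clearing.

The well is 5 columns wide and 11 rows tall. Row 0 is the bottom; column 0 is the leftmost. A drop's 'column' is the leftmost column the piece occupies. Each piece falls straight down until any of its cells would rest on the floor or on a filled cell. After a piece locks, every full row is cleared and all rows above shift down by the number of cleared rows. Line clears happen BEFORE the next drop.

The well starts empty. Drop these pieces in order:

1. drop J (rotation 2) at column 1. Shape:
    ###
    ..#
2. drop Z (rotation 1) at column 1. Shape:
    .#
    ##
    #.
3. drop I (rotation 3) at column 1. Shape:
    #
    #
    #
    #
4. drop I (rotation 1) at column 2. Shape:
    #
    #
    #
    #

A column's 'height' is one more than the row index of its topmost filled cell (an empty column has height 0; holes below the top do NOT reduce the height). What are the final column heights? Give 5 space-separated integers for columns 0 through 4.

Answer: 0 8 9 2 0

Derivation:
Drop 1: J rot2 at col 1 lands with bottom-row=0; cleared 0 line(s) (total 0); column heights now [0 2 2 2 0], max=2
Drop 2: Z rot1 at col 1 lands with bottom-row=2; cleared 0 line(s) (total 0); column heights now [0 4 5 2 0], max=5
Drop 3: I rot3 at col 1 lands with bottom-row=4; cleared 0 line(s) (total 0); column heights now [0 8 5 2 0], max=8
Drop 4: I rot1 at col 2 lands with bottom-row=5; cleared 0 line(s) (total 0); column heights now [0 8 9 2 0], max=9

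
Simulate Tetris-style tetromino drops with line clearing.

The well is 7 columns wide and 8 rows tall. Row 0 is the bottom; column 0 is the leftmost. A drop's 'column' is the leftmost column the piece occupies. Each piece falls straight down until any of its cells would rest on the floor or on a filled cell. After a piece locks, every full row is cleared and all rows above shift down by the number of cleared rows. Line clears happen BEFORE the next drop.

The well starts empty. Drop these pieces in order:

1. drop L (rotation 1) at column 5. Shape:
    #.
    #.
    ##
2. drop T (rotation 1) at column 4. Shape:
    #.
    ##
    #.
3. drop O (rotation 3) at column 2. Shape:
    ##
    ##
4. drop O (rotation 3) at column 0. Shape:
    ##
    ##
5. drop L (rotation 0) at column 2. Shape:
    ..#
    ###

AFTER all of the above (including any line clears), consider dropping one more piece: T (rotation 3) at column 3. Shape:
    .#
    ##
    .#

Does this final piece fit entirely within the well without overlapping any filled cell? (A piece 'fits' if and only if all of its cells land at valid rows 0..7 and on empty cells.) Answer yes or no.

Answer: no

Derivation:
Drop 1: L rot1 at col 5 lands with bottom-row=0; cleared 0 line(s) (total 0); column heights now [0 0 0 0 0 3 1], max=3
Drop 2: T rot1 at col 4 lands with bottom-row=2; cleared 0 line(s) (total 0); column heights now [0 0 0 0 5 4 1], max=5
Drop 3: O rot3 at col 2 lands with bottom-row=0; cleared 0 line(s) (total 0); column heights now [0 0 2 2 5 4 1], max=5
Drop 4: O rot3 at col 0 lands with bottom-row=0; cleared 0 line(s) (total 0); column heights now [2 2 2 2 5 4 1], max=5
Drop 5: L rot0 at col 2 lands with bottom-row=5; cleared 0 line(s) (total 0); column heights now [2 2 6 6 7 4 1], max=7
Test piece T rot3 at col 3 (width 2): heights before test = [2 2 6 6 7 4 1]; fits = False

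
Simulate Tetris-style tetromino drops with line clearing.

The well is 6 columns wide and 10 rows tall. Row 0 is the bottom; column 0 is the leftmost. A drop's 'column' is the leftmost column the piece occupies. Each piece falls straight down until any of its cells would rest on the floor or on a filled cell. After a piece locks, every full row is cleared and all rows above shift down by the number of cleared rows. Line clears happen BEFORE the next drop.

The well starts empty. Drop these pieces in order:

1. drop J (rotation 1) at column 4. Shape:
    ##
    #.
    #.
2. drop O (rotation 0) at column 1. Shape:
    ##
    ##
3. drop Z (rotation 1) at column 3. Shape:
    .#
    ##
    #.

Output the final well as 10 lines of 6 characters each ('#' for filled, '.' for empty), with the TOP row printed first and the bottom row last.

Answer: ......
......
......
......
......
....#.
...##.
...###
.##.#.
.##.#.

Derivation:
Drop 1: J rot1 at col 4 lands with bottom-row=0; cleared 0 line(s) (total 0); column heights now [0 0 0 0 3 3], max=3
Drop 2: O rot0 at col 1 lands with bottom-row=0; cleared 0 line(s) (total 0); column heights now [0 2 2 0 3 3], max=3
Drop 3: Z rot1 at col 3 lands with bottom-row=2; cleared 0 line(s) (total 0); column heights now [0 2 2 4 5 3], max=5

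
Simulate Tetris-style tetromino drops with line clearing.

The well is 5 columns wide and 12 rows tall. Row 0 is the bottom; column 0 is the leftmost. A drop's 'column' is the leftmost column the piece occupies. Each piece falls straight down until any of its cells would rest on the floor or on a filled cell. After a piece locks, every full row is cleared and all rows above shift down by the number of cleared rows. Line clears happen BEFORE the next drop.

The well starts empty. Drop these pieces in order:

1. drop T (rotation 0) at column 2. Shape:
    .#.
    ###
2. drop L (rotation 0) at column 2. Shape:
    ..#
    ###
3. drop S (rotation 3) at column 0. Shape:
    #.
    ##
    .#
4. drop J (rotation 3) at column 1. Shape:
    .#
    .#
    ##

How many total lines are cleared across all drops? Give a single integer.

Answer: 0

Derivation:
Drop 1: T rot0 at col 2 lands with bottom-row=0; cleared 0 line(s) (total 0); column heights now [0 0 1 2 1], max=2
Drop 2: L rot0 at col 2 lands with bottom-row=2; cleared 0 line(s) (total 0); column heights now [0 0 3 3 4], max=4
Drop 3: S rot3 at col 0 lands with bottom-row=0; cleared 0 line(s) (total 0); column heights now [3 2 3 3 4], max=4
Drop 4: J rot3 at col 1 lands with bottom-row=3; cleared 0 line(s) (total 0); column heights now [3 4 6 3 4], max=6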